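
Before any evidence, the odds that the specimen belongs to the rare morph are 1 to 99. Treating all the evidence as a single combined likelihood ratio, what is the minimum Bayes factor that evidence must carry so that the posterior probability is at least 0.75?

Prior odds = 1/99.
Target odds = 0.75/0.25 = 3.
Required Bayes factor = 3 ÷ (1/99) = 297.

297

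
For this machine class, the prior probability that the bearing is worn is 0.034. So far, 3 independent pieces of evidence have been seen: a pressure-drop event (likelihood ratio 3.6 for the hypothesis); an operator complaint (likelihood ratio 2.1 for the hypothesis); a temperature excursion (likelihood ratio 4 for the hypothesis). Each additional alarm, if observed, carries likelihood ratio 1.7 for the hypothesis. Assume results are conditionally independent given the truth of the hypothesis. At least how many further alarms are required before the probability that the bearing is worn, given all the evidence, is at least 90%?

5

Prior odds = 0.034/0.966 = 17/483.
Combined Bayes factor of the evidence already in hand = 3.6 × 2.1 × 4 = 30.24.
Odds after that evidence = (17/483) × 30.24 = 612/575.
Target odds = 0.9/0.1 = 9.
Need 1.7ⁿ ≥ 9 ÷ (612/575) = 575/68.
1.7⁴ = 8.3521 falls short of 575/68 but 1.7⁵ = 1419857/100000 reaches it, so n = 5.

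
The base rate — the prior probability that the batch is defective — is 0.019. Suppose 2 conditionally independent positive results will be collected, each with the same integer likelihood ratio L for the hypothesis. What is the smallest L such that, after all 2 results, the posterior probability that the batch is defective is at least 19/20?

Prior odds = 0.019/0.981 = 19/981.
Target odds = 0.95/0.05 = 19.
Need L² ≥ 19 ÷ (19/981) = 981.
31² = 961 < 981 ≤ 1024 = 32², so L = 32.

32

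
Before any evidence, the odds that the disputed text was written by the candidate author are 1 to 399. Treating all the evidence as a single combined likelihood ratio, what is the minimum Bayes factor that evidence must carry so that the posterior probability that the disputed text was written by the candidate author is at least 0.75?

Prior odds = 1/399.
Target odds = 0.75/0.25 = 3.
Required Bayes factor = 3 ÷ (1/399) = 1197.

1197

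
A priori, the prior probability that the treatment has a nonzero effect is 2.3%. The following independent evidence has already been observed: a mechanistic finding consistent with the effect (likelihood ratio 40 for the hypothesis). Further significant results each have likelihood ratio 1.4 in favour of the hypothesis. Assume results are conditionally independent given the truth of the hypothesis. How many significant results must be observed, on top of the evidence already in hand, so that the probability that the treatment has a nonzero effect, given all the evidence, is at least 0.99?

14

Prior odds = 0.023/0.977 = 23/977.
Bayes factor of the evidence already in hand = 40.
Odds after that evidence = (23/977) × 40 = 920/977.
Target odds = 0.99/0.01 = 99.
Need 1.4ⁿ ≥ 99 ÷ (920/977) = 96723/920.
1.4¹³ ≈79.3715 falls short of 96723/920 but 1.4¹⁴ ≈111.12 reaches it, so n = 14.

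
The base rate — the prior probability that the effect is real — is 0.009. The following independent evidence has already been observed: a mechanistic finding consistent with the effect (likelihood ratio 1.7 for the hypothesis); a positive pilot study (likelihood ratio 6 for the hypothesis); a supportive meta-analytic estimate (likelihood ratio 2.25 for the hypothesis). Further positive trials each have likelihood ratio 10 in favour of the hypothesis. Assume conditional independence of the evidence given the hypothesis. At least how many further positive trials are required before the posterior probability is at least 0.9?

2

Prior odds = 0.009/0.991 = 9/991.
Combined Bayes factor of the evidence already in hand = 1.7 × 6 × 2.25 = 22.95.
Odds after that evidence = (9/991) × 22.95 = 4131/19820.
Target odds = 0.9/0.1 = 9.
Need 10ⁿ ≥ 9 ÷ (4131/19820) = 19820/459.
10¹ = 10 falls short of 19820/459 but 10² = 100 reaches it, so n = 2.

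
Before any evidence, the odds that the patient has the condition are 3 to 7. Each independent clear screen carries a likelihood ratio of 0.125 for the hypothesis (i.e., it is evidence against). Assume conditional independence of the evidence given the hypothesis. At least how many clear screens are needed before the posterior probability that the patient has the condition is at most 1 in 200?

3

Prior odds = 3/7.
Likelihood ratio per clear screen = 0.125.
Target posterior odds = 0.005/0.995 = 1/199.
Require 0.125ⁿ ≤ 1/199 ÷ (3/7) = 7/597.
0.125² = 0.015625 is still above 7/597 but 0.125³ = 0.001953125 is at or below it, so n = 3.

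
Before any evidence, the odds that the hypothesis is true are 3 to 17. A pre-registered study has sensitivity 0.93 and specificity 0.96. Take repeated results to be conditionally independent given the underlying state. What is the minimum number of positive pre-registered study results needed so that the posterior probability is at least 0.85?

2

Prior odds = 3/17.
False-positive rate = 1 − 0.96 = 0.04; likelihood ratio of a positive = 0.93/0.04 = 23.25.
Target posterior odds = 0.85/0.15 = 17/3.
Need (3/17) × 23.25ⁿ ≥ 17/3, i.e. 23.25ⁿ ≥ 289/9.
23.25¹ = 23.25 falls short of 289/9 but 23.25² = 540.5625 reaches it, so n = 2.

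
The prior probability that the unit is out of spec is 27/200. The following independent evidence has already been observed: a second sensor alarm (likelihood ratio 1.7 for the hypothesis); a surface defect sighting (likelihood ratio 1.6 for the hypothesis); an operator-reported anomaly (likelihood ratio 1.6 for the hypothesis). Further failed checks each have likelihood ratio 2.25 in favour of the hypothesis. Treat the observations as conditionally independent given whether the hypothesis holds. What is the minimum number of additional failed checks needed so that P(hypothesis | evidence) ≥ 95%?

5

Prior odds = 0.135/0.865 = 27/173.
Combined Bayes factor of the evidence already in hand = 1.7 × 1.6 × 1.6 = 4.352.
Odds after that evidence = (27/173) × 4.352 = 14688/21625.
Target odds = 0.95/0.05 = 19.
Need 2.25ⁿ ≥ 19 ÷ (14688/21625) = 410875/14688.
2.25⁴ = 25.62890625 falls short of 410875/14688 but 2.25⁵ = 59049/1024 reaches it, so n = 5.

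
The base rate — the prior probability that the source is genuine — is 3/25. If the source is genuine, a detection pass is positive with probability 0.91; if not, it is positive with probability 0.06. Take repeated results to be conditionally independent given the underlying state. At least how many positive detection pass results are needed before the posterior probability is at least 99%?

3

Prior odds = 0.12/0.88 = 3/22.
Likelihood ratio of a positive = 0.91/0.06 = 91/6.
Target odds: 0.99 ÷ 0.01 = 99.
Need (3/22) × (91/6)ⁿ ≥ 99, i.e. (91/6)ⁿ ≥ 726.
(91/6)² = 8281/36 falls short of 726 but (91/6)³ = 753571/216 reaches it, so n = 3.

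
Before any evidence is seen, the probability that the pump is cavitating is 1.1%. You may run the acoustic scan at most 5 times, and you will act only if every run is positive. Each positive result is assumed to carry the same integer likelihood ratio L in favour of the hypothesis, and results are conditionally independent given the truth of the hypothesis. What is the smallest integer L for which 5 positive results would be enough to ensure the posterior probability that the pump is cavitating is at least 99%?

Prior odds = 0.011/0.989 = 11/989.
Target odds = 0.99/0.01 = 99.
Need L⁵ ≥ 99 ÷ (11/989) = 8901.
6⁵ = 7776 < 8901 ≤ 16807 = 7⁵, so L = 7.

7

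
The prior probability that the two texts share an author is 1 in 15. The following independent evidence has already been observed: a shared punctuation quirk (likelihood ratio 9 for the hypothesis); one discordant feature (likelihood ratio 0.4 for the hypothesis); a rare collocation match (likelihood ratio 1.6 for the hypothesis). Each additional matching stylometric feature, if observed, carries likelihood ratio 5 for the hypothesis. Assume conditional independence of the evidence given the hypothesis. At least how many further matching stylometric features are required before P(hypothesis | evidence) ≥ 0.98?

3

Prior odds = (1/15)/(14/15) = 1/14.
Combined Bayes factor of the evidence already in hand = 9 × 0.4 × 1.6 = 5.76.
Odds after that evidence = (1/14) × 5.76 = 72/175.
Target odds = 0.98/0.02 = 49.
Need 5ⁿ ≥ 49 ÷ (72/175) = 8575/72.
5² = 25 falls short of 8575/72 but 5³ = 125 reaches it, so n = 3.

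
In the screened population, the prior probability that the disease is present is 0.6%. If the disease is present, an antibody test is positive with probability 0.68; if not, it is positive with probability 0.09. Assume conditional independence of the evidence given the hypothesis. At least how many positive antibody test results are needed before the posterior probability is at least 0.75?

Prior odds: 0.006 ÷ 0.994 = 3/497.
Likelihood ratio of a positive = 0.68/0.09 = 68/9.
Target posterior odds = 0.75/0.25 = 3.
Require (68/9)ⁿ ≥ 3 ÷ (3/497) = 497.
(68/9)³ = 314432/729 falls short of 497 but (68/9)⁴ = 21381376/6561 reaches it, so n = 4.

4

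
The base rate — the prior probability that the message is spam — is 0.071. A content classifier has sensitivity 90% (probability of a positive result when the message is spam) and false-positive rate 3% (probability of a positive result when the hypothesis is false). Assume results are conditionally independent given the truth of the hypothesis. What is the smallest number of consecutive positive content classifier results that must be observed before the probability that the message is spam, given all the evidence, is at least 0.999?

Prior odds = 0.071/0.929 = 71/929.
Likelihood ratio of a positive result = 0.9/0.03 = 30.
Target odds: 0.999 ÷ 0.001 = 999.
Need (71/929) × 30ⁿ ≥ 999, i.e. 30ⁿ ≥ 928071/71.
30² = 900 falls short of 928071/71 but 30³ = 27000 reaches it, so n = 3.

3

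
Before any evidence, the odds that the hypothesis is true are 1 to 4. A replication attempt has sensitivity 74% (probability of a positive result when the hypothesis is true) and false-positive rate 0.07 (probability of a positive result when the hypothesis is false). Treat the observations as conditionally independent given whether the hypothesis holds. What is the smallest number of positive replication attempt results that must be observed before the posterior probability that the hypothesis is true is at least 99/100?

Prior odds = 0.25.
Likelihood ratio of a positive result = 0.74/0.07 = 74/7.
Target odds: 0.99 ÷ 0.01 = 99.
Require (74/7)ⁿ ≥ 99 ÷ 0.25 = 396.
(74/7)² = 5476/49 falls short of 396 but (74/7)³ = 405224/343 reaches it, so n = 3.

3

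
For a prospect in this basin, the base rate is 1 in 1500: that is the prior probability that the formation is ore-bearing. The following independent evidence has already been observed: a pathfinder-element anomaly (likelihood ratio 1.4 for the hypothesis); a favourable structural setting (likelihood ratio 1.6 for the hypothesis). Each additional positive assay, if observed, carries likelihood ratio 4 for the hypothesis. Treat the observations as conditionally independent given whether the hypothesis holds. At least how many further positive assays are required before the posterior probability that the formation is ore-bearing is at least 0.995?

Prior odds = (1/1500)/(1499/1500) = 1/1499.
Combined Bayes factor of the evidence already in hand = 1.4 × 1.6 = 2.24.
Odds after that evidence = (1/1499) × 2.24 = 56/37475.
Target odds = 0.995/0.005 = 199.
Need 4ⁿ ≥ 199 ÷ (56/37475) = 7457525/56.
4⁸ = 65536 falls short of 7457525/56 but 4⁹ = 262144 reaches it, so n = 9.

9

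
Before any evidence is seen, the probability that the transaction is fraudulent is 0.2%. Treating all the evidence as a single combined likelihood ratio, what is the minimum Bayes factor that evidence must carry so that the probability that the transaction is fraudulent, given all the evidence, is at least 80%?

Prior odds = 0.002/0.998 = 1/499.
Target odds = 0.8/0.2 = 4.
Required Bayes factor = 4 ÷ (1/499) = 1996.

1996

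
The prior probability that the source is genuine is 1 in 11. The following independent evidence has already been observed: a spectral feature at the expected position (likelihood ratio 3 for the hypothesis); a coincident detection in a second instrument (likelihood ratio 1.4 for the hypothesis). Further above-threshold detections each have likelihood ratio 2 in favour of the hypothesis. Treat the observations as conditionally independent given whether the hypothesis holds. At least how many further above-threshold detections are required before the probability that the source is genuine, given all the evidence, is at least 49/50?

7

Prior odds = (1/11)/(10/11) = 0.1.
Combined Bayes factor of the evidence already in hand = 3 × 1.4 = 4.2.
Odds after that evidence = 0.1 × 4.2 = 0.42.
Target odds = 0.98/0.02 = 49.
Need 2ⁿ ≥ 49 ÷ 0.42 = 350/3.
2⁶ = 64 falls short of 350/3 but 2⁷ = 128 reaches it, so n = 7.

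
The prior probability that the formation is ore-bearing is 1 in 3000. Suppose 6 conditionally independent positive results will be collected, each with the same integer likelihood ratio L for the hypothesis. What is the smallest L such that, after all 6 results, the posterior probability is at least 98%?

8

Prior odds = (1/3000)/(2999/3000) = 1/2999.
Target odds = 0.98/0.02 = 49.
Need L⁶ ≥ 49 ÷ (1/2999) = 146951.
7⁶ = 117649 < 146951 ≤ 262144 = 8⁶, so L = 8.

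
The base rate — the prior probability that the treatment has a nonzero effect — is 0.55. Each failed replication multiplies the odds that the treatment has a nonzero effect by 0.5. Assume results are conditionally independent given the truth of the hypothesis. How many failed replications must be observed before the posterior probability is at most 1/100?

7

Prior odds: 0.55 ÷ 0.45 = 11/9.
Likelihood ratio per failed replication = 0.5.
Target odds: 0.01 ÷ 0.99 = 1/99.
Require 0.5ⁿ ≤ 1/99 ÷ (11/9) = 1/121.
0.5⁶ = 0.015625 is still above 1/121 but 0.5⁷ = 0.0078125 is at or below it, so n = 7.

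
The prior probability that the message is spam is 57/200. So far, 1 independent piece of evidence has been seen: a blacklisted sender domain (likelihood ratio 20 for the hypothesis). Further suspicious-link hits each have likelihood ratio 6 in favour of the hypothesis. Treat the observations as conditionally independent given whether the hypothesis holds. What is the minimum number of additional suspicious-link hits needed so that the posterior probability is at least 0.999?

3

Prior odds = 0.285/0.715 = 57/143.
Bayes factor of the evidence already in hand = 20.
Odds after that evidence = (57/143) × 20 = 1140/143.
Target odds = 0.999/0.001 = 999.
Need 6ⁿ ≥ 999 ÷ (1140/143) = 47619/380.
6² = 36 falls short of 47619/380 but 6³ = 216 reaches it, so n = 3.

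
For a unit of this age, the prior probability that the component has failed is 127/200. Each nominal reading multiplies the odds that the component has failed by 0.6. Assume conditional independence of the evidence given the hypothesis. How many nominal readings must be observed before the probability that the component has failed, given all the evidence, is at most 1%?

11

Prior odds = 0.635/0.365 = 127/73.
Likelihood ratio per nominal reading = 0.6.
Target odds: 0.01 ÷ 0.99 = 1/99.
Require 0.6ⁿ ≤ 1/99 ÷ (127/73) = 73/12573.
0.6¹⁰ = 59049/9765625 is still above 73/12573 but 0.6¹¹ = 177147/48828125 is at or below it, so n = 11.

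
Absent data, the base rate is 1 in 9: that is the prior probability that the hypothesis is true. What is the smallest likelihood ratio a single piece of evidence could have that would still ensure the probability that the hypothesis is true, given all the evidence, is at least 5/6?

Prior odds = (1/9)/(8/9) = 0.125.
Target odds = (5/6)/(1/6) = 5.
Required Bayes factor = 5 ÷ 0.125 = 40.

40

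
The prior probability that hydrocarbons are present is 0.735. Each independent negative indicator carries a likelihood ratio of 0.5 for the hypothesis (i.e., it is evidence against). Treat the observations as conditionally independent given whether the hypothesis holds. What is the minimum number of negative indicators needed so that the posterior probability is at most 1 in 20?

Prior odds: 0.735 ÷ 0.265 = 147/53.
Likelihood ratio per negative indicator = 0.5.
Target posterior odds = 0.05/0.95 = 1/19.
Require 0.5ⁿ ≤ 1/19 ÷ (147/53) = 53/2793.
0.5⁵ = 0.03125 is still above 53/2793 but 0.5⁶ = 0.015625 is at or below it, so n = 6.

6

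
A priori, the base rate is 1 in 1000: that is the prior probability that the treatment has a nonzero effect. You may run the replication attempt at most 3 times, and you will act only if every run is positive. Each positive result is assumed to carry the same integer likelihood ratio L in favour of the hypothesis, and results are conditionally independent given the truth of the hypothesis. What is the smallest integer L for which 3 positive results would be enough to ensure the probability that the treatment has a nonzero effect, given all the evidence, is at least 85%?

18

Prior odds = 0.001/0.999 = 1/999.
Target odds = 0.85/0.15 = 17/3.
Need L³ ≥ 17/3 ÷ (1/999) = 5661.
17³ = 4913 < 5661 ≤ 5832 = 18³, so L = 18.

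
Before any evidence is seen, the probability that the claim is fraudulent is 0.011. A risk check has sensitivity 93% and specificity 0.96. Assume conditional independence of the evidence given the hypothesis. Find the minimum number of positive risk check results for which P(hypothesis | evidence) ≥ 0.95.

Prior odds: 0.011 ÷ 0.989 = 11/989.
False-positive rate = 1 − 0.96 = 0.04; likelihood ratio of a positive = 0.93/0.04 = 23.25.
Target odds: 0.95 ÷ 0.05 = 19.
Require 23.25ⁿ ≥ 19 ÷ (11/989) = 18791/11.
23.25² = 540.5625 falls short of 18791/11 but 23.25³ = 804357/64 reaches it, so n = 3.

3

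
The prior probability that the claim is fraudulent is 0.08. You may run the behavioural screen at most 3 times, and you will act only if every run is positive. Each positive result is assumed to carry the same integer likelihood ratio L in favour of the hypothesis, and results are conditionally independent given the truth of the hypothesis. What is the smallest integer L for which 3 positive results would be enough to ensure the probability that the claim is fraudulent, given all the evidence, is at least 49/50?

Prior odds = 0.08/0.92 = 2/23.
Target odds = 0.98/0.02 = 49.
Need L³ ≥ 49 ÷ (2/23) = 563.5.
8³ = 512 < 563.5 ≤ 729 = 9³, so L = 9.

9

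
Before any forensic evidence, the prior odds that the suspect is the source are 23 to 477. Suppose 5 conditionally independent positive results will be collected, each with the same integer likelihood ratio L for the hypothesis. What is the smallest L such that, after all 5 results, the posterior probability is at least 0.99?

Prior odds = 23/477.
Target odds = 0.99/0.01 = 99.
Need L⁵ ≥ 99 ÷ (23/477) = 47223/23.
4⁵ = 1024 < 47223/23 ≤ 3125 = 5⁵, so L = 5.

5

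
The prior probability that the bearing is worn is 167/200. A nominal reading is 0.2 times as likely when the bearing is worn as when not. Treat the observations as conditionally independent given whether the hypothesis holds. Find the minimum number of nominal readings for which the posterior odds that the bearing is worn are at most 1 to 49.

Prior odds = 0.835/0.165 = 167/33.
Likelihood ratio per nominal reading = 0.2.
Target odds = 1/49.
Require 0.2ⁿ ≤ 1/49 ÷ (167/33) = 33/8183.
0.2³ = 0.008 is still above 33/8183 but 0.2⁴ = 0.0016 is at or below it, so n = 4.

4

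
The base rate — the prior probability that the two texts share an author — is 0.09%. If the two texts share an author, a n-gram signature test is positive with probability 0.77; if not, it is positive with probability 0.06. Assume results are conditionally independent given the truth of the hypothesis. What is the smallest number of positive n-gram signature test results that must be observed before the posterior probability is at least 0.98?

Prior odds: 0.0009 ÷ 0.9991 = 9/9991.
Likelihood ratio of a positive = 0.77/0.06 = 77/6.
Target odds: 0.98 ÷ 0.02 = 49.
Need (9/9991) × (77/6)ⁿ ≥ 49, i.e. (77/6)ⁿ ≥ 489559/9.
(77/6)⁴ = 35153041/1296 falls short of 489559/9 but (77/6)⁵ ≈348095 reaches it, so n = 5.

5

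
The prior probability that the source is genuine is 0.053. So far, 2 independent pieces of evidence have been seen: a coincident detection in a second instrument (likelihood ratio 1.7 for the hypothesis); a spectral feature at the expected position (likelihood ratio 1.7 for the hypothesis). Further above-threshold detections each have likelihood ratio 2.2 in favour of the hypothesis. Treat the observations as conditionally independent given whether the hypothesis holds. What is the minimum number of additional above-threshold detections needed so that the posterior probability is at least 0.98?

Prior odds = 0.053/0.947 = 53/947.
Combined Bayes factor of the evidence already in hand = 1.7 × 1.7 = 2.89.
Odds after that evidence = (53/947) × 2.89 = 15317/94700.
Target odds = 0.98/0.02 = 49.
Need 2.2ⁿ ≥ 49 ÷ (15317/94700) = 4640300/15317.
2.2⁷ = 19487171/78125 falls short of 4640300/15317 but 2.2⁸ = 214358881/390625 reaches it, so n = 8.

8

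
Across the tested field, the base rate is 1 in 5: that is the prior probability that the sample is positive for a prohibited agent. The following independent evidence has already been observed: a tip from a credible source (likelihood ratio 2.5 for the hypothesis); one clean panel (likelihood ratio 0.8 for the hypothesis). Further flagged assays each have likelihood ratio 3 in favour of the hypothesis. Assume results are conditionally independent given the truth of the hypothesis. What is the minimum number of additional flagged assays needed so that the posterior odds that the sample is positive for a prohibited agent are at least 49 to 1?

5

Prior odds = 0.2/0.8 = 0.25.
Combined Bayes factor of the evidence already in hand = 2.5 × 0.8 = 2.
Odds after that evidence = 0.25 × 2 = 0.5.
Target odds = 49.
Need 3ⁿ ≥ 49 ÷ 0.5 = 98.
3⁴ = 81 falls short of 98 but 3⁵ = 243 reaches it, so n = 5.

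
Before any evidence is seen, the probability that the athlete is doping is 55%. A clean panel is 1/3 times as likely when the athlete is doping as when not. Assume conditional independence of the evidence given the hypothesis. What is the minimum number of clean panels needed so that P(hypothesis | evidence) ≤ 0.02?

4

Prior odds: 0.55 ÷ 0.45 = 11/9.
Likelihood ratio per clean panel = 1/3.
Target odds: 0.02 ÷ 0.98 = 1/49.
Need (11/9) × (1/3)ⁿ ≤ 1/49, i.e. (1/3)ⁿ ≤ 9/539.
(1/3)³ = 1/27 is still above 9/539 but (1/3)⁴ = 1/81 is at or below it, so n = 4.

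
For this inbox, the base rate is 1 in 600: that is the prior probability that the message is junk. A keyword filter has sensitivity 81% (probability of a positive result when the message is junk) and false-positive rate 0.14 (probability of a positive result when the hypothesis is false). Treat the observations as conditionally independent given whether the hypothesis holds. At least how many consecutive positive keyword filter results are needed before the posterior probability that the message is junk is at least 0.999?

Prior odds = (1/600)/(599/600) = 1/599.
Likelihood ratio of a positive result = 0.81/0.14 = 81/14.
Target posterior odds = 0.999/0.001 = 999.
Need (1/599) × (81/14)ⁿ ≥ 999, i.e. (81/14)ⁿ ≥ 598401.
(81/14)⁷ ≈217020 falls short of 598401 but (81/14)⁸ ≈1.25561e+06 reaches it, so n = 8.

8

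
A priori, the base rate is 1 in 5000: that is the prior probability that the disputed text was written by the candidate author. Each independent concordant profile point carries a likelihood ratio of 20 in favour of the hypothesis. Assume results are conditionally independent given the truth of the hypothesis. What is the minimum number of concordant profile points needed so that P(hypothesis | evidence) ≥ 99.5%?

Prior odds = 0.0002/0.9998 = 1/4999.
Likelihood ratio per concordant profile point = 20.
Target posterior odds = 0.995/0.005 = 199.
Require 20ⁿ ≥ 199 ÷ (1/4999) = 994801.
20⁴ = 160000 falls short of 994801 but 20⁵ = 3200000 reaches it, so n = 5.

5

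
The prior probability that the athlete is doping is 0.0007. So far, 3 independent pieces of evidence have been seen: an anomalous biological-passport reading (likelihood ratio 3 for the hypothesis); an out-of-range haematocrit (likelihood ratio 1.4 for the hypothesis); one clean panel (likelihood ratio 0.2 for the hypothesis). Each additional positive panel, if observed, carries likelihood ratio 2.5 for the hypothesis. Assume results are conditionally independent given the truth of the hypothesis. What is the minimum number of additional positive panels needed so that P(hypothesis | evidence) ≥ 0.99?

Prior odds = 0.0007/0.9993 = 7/9993.
Combined Bayes factor of the evidence already in hand = 3 × 1.4 × 0.2 = 0.84.
Odds after that evidence = (7/9993) × 0.84 = 49/83275.
Target odds = 0.99/0.01 = 99.
Need 2.5ⁿ ≥ 99 ÷ (49/83275) = 8244225/49.
2.5¹³ ≈149012 falls short of 8244225/49 but 2.5¹⁴ ≈372529 reaches it, so n = 14.

14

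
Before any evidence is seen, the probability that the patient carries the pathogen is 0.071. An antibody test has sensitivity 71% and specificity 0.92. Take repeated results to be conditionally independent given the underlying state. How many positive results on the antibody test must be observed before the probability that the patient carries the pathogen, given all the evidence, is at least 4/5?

2

Prior odds: 0.071 ÷ 0.929 = 71/929.
False-positive rate = 1 − 0.92 = 0.08; likelihood ratio of a positive = 0.71/0.08 = 8.875.
Target posterior odds = 0.8/0.2 = 4.
Need (71/929) × 8.875ⁿ ≥ 4, i.e. 8.875ⁿ ≥ 3716/71.
8.875¹ = 8.875 falls short of 3716/71 but 8.875² = 78.765625 reaches it, so n = 2.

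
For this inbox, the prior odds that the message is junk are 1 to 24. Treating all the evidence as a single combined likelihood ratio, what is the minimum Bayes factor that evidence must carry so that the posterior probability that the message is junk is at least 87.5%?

Prior odds = 1/24.
Target odds = 0.875/0.125 = 7.
Required Bayes factor = 7 ÷ (1/24) = 168.

168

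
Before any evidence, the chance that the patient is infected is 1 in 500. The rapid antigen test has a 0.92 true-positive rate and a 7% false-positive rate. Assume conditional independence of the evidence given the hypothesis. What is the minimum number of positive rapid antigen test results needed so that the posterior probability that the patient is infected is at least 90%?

4

Prior odds: 0.002 ÷ 0.998 = 1/499.
Likelihood ratio of a positive result = 0.92/0.07 = 92/7.
Target posterior odds = 0.9/0.1 = 9.
Require (92/7)ⁿ ≥ 9 ÷ (1/499) = 4491.
(92/7)³ = 778688/343 falls short of 4491 but (92/7)⁴ = 71639296/2401 reaches it, so n = 4.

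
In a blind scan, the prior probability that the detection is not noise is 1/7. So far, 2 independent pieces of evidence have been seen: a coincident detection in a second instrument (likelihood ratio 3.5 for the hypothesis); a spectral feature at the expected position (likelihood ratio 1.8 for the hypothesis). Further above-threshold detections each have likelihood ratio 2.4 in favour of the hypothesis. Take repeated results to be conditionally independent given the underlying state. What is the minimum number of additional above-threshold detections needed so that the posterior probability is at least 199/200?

Prior odds = (1/7)/(6/7) = 1/6.
Combined Bayes factor of the evidence already in hand = 3.5 × 1.8 = 6.3.
Odds after that evidence = (1/6) × 6.3 = 1.05.
Target odds = 0.995/0.005 = 199.
Need 2.4ⁿ ≥ 199 ÷ 1.05 = 3980/21.
2.4⁵ = 79.62624 falls short of 3980/21 but 2.4⁶ = 2985984/15625 reaches it, so n = 6.

6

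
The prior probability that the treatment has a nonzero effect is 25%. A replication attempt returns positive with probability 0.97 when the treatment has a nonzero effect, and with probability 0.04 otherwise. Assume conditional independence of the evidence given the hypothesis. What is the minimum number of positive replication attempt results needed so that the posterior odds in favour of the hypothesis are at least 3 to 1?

Prior odds: 0.25 ÷ 0.75 = 1/3.
Likelihood ratio of a positive result = 0.97/0.04 = 24.25.
Target odds = 3.
Require 24.25ⁿ ≥ 3 ÷ (1/3) = 9.
24.25¹ = 24.25, which meets the required 9; so n = 1.

1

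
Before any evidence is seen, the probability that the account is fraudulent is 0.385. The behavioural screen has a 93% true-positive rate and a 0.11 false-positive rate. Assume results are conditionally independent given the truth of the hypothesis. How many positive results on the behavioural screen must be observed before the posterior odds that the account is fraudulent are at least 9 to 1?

Prior odds: 0.385 ÷ 0.615 = 77/123.
Likelihood ratio of a positive result = 0.93/0.11 = 93/11.
Target odds = 9.
Need (77/123) × (93/11)ⁿ ≥ 9, i.e. (93/11)ⁿ ≥ 1107/77.
(93/11)¹ = 93/11 falls short of 1107/77 but (93/11)² = 8649/121 reaches it, so n = 2.

2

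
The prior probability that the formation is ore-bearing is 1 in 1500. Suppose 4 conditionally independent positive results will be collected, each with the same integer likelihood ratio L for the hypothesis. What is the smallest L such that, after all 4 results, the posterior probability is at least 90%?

11

Prior odds = (1/1500)/(1499/1500) = 1/1499.
Target odds = 0.9/0.1 = 9.
Need L⁴ ≥ 9 ÷ (1/1499) = 13491.
10⁴ = 10000 < 13491 ≤ 14641 = 11⁴, so L = 11.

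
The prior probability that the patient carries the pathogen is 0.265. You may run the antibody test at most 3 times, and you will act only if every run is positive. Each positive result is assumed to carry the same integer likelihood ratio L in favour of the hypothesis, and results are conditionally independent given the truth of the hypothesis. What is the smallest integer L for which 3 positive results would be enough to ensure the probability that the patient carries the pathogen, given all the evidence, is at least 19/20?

4

Prior odds = 0.265/0.735 = 53/147.
Target odds = 0.95/0.05 = 19.
Need L³ ≥ 19 ÷ (53/147) = 2793/53.
3³ = 27 < 2793/53 ≤ 64 = 4³, so L = 4.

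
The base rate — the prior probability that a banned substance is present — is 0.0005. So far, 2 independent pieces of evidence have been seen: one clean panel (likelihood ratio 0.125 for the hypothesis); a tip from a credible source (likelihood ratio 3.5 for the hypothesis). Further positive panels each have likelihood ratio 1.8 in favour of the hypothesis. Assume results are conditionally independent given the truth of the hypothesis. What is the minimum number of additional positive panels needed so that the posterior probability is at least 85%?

18

Prior odds = 0.0005/0.9995 = 1/1999.
Combined Bayes factor of the evidence already in hand = 0.125 × 3.5 = 0.4375.
Odds after that evidence = (1/1999) × 0.4375 = 7/31984.
Target odds = 0.85/0.15 = 17/3.
Need 1.8ⁿ ≥ 17/3 ÷ (7/31984) = 543728/21.
1.8¹⁷ ≈21859.1 falls short of 543728/21 but 1.8¹⁸ ≈39346.4 reaches it, so n = 18.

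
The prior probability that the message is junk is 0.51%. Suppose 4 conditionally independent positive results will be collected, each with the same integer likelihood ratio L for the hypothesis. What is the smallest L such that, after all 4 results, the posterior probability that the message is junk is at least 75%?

Prior odds = 0.0051/0.9949 = 51/9949.
Target odds = 0.75/0.25 = 3.
Need L⁴ ≥ 3 ÷ (51/9949) = 9949/17.
4⁴ = 256 < 9949/17 ≤ 625 = 5⁴, so L = 5.

5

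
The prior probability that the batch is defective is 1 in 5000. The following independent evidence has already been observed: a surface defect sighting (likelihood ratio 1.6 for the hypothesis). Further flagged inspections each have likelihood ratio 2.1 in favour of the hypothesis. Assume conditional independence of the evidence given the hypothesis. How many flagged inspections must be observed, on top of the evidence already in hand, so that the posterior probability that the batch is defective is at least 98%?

Prior odds = 0.0002/0.9998 = 1/4999.
Bayes factor of the evidence already in hand = 1.6.
Odds after that evidence = (1/4999) × 1.6 = 8/24995.
Target odds = 0.98/0.02 = 49.
Need 2.1ⁿ ≥ 49 ÷ (8/24995) = 153094.375.
2.1¹⁶ ≈143057 falls short of 153094.375 but 2.1¹⁷ ≈300419 reaches it, so n = 17.

17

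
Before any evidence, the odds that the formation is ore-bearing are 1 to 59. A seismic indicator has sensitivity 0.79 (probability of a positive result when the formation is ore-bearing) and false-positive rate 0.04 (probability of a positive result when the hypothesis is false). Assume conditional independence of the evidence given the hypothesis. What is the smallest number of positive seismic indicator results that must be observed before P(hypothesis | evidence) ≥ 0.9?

3

Prior odds = 1/59.
Likelihood ratio of a positive result = 0.79/0.04 = 19.75.
Target odds: 0.9 ÷ 0.1 = 9.
Need (1/59) × 19.75ⁿ ≥ 9, i.e. 19.75ⁿ ≥ 531.
19.75² = 390.0625 falls short of 531 but 19.75³ = 7703.734375 reaches it, so n = 3.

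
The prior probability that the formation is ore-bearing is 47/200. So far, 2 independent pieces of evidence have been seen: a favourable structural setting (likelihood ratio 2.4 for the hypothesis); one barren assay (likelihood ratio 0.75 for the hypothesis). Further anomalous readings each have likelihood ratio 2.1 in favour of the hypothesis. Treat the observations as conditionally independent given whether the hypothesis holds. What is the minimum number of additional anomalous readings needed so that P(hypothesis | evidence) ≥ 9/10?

4

Prior odds = 0.235/0.765 = 47/153.
Combined Bayes factor of the evidence already in hand = 2.4 × 0.75 = 1.8.
Odds after that evidence = (47/153) × 1.8 = 47/85.
Target odds = 0.9/0.1 = 9.
Need 2.1ⁿ ≥ 9 ÷ (47/85) = 765/47.
2.1³ = 9.261 falls short of 765/47 but 2.1⁴ = 19.4481 reaches it, so n = 4.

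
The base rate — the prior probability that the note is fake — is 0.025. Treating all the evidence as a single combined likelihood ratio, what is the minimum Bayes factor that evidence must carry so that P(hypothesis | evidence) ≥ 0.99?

3861

Prior odds = 0.025/0.975 = 1/39.
Target odds = 0.99/0.01 = 99.
Required Bayes factor = 99 ÷ (1/39) = 3861.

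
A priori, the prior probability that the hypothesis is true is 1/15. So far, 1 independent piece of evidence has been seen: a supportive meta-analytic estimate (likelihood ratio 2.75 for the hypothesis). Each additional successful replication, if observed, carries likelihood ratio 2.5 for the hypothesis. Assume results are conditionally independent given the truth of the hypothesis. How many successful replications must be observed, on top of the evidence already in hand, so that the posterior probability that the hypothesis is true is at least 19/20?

5

Prior odds = (1/15)/(14/15) = 1/14.
Bayes factor of the evidence already in hand = 2.75.
Odds after that evidence = (1/14) × 2.75 = 11/56.
Target odds = 0.95/0.05 = 19.
Need 2.5ⁿ ≥ 19 ÷ (11/56) = 1064/11.
2.5⁴ = 39.0625 falls short of 1064/11 but 2.5⁵ = 97.65625 reaches it, so n = 5.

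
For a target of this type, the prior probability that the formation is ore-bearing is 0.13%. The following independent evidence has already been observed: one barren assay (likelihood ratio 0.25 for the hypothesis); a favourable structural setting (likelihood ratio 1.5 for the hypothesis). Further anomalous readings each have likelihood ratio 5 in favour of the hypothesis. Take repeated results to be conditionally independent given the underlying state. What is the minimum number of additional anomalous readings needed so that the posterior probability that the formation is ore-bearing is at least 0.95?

7

Prior odds = 0.0013/0.9987 = 13/9987.
Combined Bayes factor of the evidence already in hand = 0.25 × 1.5 = 0.375.
Odds after that evidence = (13/9987) × 0.375 = 13/26632.
Target odds = 0.95/0.05 = 19.
Need 5ⁿ ≥ 19 ÷ (13/26632) = 506008/13.
5⁶ = 15625 falls short of 506008/13 but 5⁷ = 78125 reaches it, so n = 7.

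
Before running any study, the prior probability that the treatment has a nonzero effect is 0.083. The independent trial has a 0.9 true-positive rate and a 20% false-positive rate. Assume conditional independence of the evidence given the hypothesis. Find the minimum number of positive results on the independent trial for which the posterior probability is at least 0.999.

7

Prior odds: 0.083 ÷ 0.917 = 83/917.
Likelihood ratio of a positive result = 0.9/0.2 = 4.5.
Target posterior odds = 0.999/0.001 = 999.
Require 4.5ⁿ ≥ 999 ÷ (83/917) = 916083/83.
4.5⁶ = 8303.765625 falls short of 916083/83 but 4.5⁷ = 4782969/128 reaches it, so n = 7.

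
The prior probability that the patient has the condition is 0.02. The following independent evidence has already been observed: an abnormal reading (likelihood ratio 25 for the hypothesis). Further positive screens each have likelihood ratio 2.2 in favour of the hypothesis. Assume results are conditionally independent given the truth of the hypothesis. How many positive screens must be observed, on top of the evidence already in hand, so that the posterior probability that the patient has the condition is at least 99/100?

Prior odds = 0.02/0.98 = 1/49.
Bayes factor of the evidence already in hand = 25.
Odds after that evidence = (1/49) × 25 = 25/49.
Target odds = 0.99/0.01 = 99.
Need 2.2ⁿ ≥ 99 ÷ (25/49) = 194.04.
2.2⁶ = 1771561/15625 falls short of 194.04 but 2.2⁷ = 19487171/78125 reaches it, so n = 7.

7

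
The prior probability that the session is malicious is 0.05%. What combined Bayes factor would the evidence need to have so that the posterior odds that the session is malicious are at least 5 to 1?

9995

Prior odds = 0.0005/0.9995 = 1/1999.
Target odds = 5.
Required Bayes factor = 5 ÷ (1/1999) = 9995.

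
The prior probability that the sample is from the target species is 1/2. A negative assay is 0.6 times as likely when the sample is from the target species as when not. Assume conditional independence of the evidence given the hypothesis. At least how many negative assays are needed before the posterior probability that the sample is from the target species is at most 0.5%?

11

Prior odds: 0.5 ÷ 0.5 = 1.
Likelihood ratio per negative assay = 0.6.
Target posterior odds = 0.005/0.995 = 1/199.
Need 1 × 0.6ⁿ ≤ 1/199, i.e. 0.6ⁿ ≤ 1/199.
0.6¹⁰ = 59049/9765625 is still above 1/199 but 0.6¹¹ = 177147/48828125 is at or below it, so n = 11.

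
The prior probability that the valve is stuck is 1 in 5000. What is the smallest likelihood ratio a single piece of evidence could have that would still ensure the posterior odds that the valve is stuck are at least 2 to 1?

9998

Prior odds = 0.0002/0.9998 = 1/4999.
Target odds = 2.
Required Bayes factor = 2 ÷ (1/4999) = 9998.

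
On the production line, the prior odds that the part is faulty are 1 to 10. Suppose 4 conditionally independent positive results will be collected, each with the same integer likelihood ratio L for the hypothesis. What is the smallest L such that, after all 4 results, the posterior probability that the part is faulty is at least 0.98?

Prior odds = 0.1.
Target odds = 0.98/0.02 = 49.
Need L⁴ ≥ 49 ÷ 0.1 = 490.
4⁴ = 256 < 490 ≤ 625 = 5⁴, so L = 5.

5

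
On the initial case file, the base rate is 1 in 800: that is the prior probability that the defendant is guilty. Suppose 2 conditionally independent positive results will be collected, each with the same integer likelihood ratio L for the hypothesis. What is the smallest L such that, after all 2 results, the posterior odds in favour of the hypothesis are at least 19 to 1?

124

Prior odds = 0.00125/0.99875 = 1/799.
Target odds = 19.
Need L² ≥ 19 ÷ (1/799) = 15181.
123² = 15129 < 15181 ≤ 15376 = 124², so L = 124.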